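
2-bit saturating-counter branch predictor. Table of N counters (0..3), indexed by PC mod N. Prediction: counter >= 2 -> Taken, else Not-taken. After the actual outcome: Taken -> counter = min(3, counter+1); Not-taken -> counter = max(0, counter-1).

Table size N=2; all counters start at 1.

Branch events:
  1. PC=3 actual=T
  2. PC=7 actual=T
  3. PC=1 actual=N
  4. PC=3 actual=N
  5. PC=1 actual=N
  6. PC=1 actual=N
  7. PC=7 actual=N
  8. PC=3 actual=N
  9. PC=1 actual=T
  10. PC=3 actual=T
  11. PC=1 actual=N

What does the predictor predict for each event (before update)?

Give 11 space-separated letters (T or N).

Answer: N T T T N N N N N N T

Derivation:
Ev 1: PC=3 idx=1 pred=N actual=T -> ctr[1]=2
Ev 2: PC=7 idx=1 pred=T actual=T -> ctr[1]=3
Ev 3: PC=1 idx=1 pred=T actual=N -> ctr[1]=2
Ev 4: PC=3 idx=1 pred=T actual=N -> ctr[1]=1
Ev 5: PC=1 idx=1 pred=N actual=N -> ctr[1]=0
Ev 6: PC=1 idx=1 pred=N actual=N -> ctr[1]=0
Ev 7: PC=7 idx=1 pred=N actual=N -> ctr[1]=0
Ev 8: PC=3 idx=1 pred=N actual=N -> ctr[1]=0
Ev 9: PC=1 idx=1 pred=N actual=T -> ctr[1]=1
Ev 10: PC=3 idx=1 pred=N actual=T -> ctr[1]=2
Ev 11: PC=1 idx=1 pred=T actual=N -> ctr[1]=1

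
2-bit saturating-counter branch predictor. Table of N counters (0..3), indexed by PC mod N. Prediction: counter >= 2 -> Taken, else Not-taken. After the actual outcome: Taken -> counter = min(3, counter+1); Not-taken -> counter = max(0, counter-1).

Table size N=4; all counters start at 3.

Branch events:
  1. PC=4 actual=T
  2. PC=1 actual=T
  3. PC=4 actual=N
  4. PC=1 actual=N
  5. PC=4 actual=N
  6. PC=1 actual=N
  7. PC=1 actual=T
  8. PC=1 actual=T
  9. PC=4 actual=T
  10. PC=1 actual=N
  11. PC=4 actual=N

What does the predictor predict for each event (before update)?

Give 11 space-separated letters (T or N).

Answer: T T T T T T N T N T T

Derivation:
Ev 1: PC=4 idx=0 pred=T actual=T -> ctr[0]=3
Ev 2: PC=1 idx=1 pred=T actual=T -> ctr[1]=3
Ev 3: PC=4 idx=0 pred=T actual=N -> ctr[0]=2
Ev 4: PC=1 idx=1 pred=T actual=N -> ctr[1]=2
Ev 5: PC=4 idx=0 pred=T actual=N -> ctr[0]=1
Ev 6: PC=1 idx=1 pred=T actual=N -> ctr[1]=1
Ev 7: PC=1 idx=1 pred=N actual=T -> ctr[1]=2
Ev 8: PC=1 idx=1 pred=T actual=T -> ctr[1]=3
Ev 9: PC=4 idx=0 pred=N actual=T -> ctr[0]=2
Ev 10: PC=1 idx=1 pred=T actual=N -> ctr[1]=2
Ev 11: PC=4 idx=0 pred=T actual=N -> ctr[0]=1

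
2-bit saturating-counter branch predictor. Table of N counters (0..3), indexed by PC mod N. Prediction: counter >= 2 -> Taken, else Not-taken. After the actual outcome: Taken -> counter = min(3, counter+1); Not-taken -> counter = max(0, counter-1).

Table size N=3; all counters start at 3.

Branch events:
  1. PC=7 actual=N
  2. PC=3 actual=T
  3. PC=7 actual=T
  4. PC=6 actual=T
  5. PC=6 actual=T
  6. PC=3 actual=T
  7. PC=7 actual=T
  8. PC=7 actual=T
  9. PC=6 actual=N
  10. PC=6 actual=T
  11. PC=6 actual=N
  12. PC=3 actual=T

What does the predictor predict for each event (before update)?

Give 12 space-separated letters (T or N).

Answer: T T T T T T T T T T T T

Derivation:
Ev 1: PC=7 idx=1 pred=T actual=N -> ctr[1]=2
Ev 2: PC=3 idx=0 pred=T actual=T -> ctr[0]=3
Ev 3: PC=7 idx=1 pred=T actual=T -> ctr[1]=3
Ev 4: PC=6 idx=0 pred=T actual=T -> ctr[0]=3
Ev 5: PC=6 idx=0 pred=T actual=T -> ctr[0]=3
Ev 6: PC=3 idx=0 pred=T actual=T -> ctr[0]=3
Ev 7: PC=7 idx=1 pred=T actual=T -> ctr[1]=3
Ev 8: PC=7 idx=1 pred=T actual=T -> ctr[1]=3
Ev 9: PC=6 idx=0 pred=T actual=N -> ctr[0]=2
Ev 10: PC=6 idx=0 pred=T actual=T -> ctr[0]=3
Ev 11: PC=6 idx=0 pred=T actual=N -> ctr[0]=2
Ev 12: PC=3 idx=0 pred=T actual=T -> ctr[0]=3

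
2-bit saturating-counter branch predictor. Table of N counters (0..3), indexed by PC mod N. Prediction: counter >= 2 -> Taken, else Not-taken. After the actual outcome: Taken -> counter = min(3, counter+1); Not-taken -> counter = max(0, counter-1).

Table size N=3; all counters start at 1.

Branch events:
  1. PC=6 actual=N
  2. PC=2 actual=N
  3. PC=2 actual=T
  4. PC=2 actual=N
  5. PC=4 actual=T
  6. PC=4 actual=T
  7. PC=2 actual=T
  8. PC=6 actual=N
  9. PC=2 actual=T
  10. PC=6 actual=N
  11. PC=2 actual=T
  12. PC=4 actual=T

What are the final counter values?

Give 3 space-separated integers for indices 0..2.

Answer: 0 3 3

Derivation:
Ev 1: PC=6 idx=0 pred=N actual=N -> ctr[0]=0
Ev 2: PC=2 idx=2 pred=N actual=N -> ctr[2]=0
Ev 3: PC=2 idx=2 pred=N actual=T -> ctr[2]=1
Ev 4: PC=2 idx=2 pred=N actual=N -> ctr[2]=0
Ev 5: PC=4 idx=1 pred=N actual=T -> ctr[1]=2
Ev 6: PC=4 idx=1 pred=T actual=T -> ctr[1]=3
Ev 7: PC=2 idx=2 pred=N actual=T -> ctr[2]=1
Ev 8: PC=6 idx=0 pred=N actual=N -> ctr[0]=0
Ev 9: PC=2 idx=2 pred=N actual=T -> ctr[2]=2
Ev 10: PC=6 idx=0 pred=N actual=N -> ctr[0]=0
Ev 11: PC=2 idx=2 pred=T actual=T -> ctr[2]=3
Ev 12: PC=4 idx=1 pred=T actual=T -> ctr[1]=3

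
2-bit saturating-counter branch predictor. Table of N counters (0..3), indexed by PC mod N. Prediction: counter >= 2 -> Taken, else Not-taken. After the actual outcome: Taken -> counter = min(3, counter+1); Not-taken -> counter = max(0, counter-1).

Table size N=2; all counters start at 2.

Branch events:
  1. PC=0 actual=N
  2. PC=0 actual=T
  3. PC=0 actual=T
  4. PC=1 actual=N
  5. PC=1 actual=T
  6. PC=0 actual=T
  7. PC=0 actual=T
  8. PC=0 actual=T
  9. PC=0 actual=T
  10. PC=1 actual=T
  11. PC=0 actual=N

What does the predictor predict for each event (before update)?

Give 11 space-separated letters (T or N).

Answer: T N T T N T T T T T T

Derivation:
Ev 1: PC=0 idx=0 pred=T actual=N -> ctr[0]=1
Ev 2: PC=0 idx=0 pred=N actual=T -> ctr[0]=2
Ev 3: PC=0 idx=0 pred=T actual=T -> ctr[0]=3
Ev 4: PC=1 idx=1 pred=T actual=N -> ctr[1]=1
Ev 5: PC=1 idx=1 pred=N actual=T -> ctr[1]=2
Ev 6: PC=0 idx=0 pred=T actual=T -> ctr[0]=3
Ev 7: PC=0 idx=0 pred=T actual=T -> ctr[0]=3
Ev 8: PC=0 idx=0 pred=T actual=T -> ctr[0]=3
Ev 9: PC=0 idx=0 pred=T actual=T -> ctr[0]=3
Ev 10: PC=1 idx=1 pred=T actual=T -> ctr[1]=3
Ev 11: PC=0 idx=0 pred=T actual=N -> ctr[0]=2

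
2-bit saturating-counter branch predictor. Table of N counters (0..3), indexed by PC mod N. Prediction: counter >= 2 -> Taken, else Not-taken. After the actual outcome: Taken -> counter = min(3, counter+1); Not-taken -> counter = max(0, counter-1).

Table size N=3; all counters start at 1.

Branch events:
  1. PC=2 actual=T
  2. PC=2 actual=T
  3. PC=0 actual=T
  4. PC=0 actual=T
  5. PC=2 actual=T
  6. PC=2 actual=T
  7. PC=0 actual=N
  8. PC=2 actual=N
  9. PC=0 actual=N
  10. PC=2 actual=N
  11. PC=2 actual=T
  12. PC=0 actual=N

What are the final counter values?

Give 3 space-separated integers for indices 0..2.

Ev 1: PC=2 idx=2 pred=N actual=T -> ctr[2]=2
Ev 2: PC=2 idx=2 pred=T actual=T -> ctr[2]=3
Ev 3: PC=0 idx=0 pred=N actual=T -> ctr[0]=2
Ev 4: PC=0 idx=0 pred=T actual=T -> ctr[0]=3
Ev 5: PC=2 idx=2 pred=T actual=T -> ctr[2]=3
Ev 6: PC=2 idx=2 pred=T actual=T -> ctr[2]=3
Ev 7: PC=0 idx=0 pred=T actual=N -> ctr[0]=2
Ev 8: PC=2 idx=2 pred=T actual=N -> ctr[2]=2
Ev 9: PC=0 idx=0 pred=T actual=N -> ctr[0]=1
Ev 10: PC=2 idx=2 pred=T actual=N -> ctr[2]=1
Ev 11: PC=2 idx=2 pred=N actual=T -> ctr[2]=2
Ev 12: PC=0 idx=0 pred=N actual=N -> ctr[0]=0

Answer: 0 1 2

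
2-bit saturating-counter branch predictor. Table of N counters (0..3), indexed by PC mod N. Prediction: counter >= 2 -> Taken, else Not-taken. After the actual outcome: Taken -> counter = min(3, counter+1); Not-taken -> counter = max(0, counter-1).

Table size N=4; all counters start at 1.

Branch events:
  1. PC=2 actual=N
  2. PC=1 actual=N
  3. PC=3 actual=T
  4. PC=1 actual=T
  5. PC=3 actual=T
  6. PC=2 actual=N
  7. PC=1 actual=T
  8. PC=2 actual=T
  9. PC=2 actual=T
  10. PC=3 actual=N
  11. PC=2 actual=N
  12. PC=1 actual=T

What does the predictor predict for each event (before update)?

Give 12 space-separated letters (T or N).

Answer: N N N N T N N N N T T T

Derivation:
Ev 1: PC=2 idx=2 pred=N actual=N -> ctr[2]=0
Ev 2: PC=1 idx=1 pred=N actual=N -> ctr[1]=0
Ev 3: PC=3 idx=3 pred=N actual=T -> ctr[3]=2
Ev 4: PC=1 idx=1 pred=N actual=T -> ctr[1]=1
Ev 5: PC=3 idx=3 pred=T actual=T -> ctr[3]=3
Ev 6: PC=2 idx=2 pred=N actual=N -> ctr[2]=0
Ev 7: PC=1 idx=1 pred=N actual=T -> ctr[1]=2
Ev 8: PC=2 idx=2 pred=N actual=T -> ctr[2]=1
Ev 9: PC=2 idx=2 pred=N actual=T -> ctr[2]=2
Ev 10: PC=3 idx=3 pred=T actual=N -> ctr[3]=2
Ev 11: PC=2 idx=2 pred=T actual=N -> ctr[2]=1
Ev 12: PC=1 idx=1 pred=T actual=T -> ctr[1]=3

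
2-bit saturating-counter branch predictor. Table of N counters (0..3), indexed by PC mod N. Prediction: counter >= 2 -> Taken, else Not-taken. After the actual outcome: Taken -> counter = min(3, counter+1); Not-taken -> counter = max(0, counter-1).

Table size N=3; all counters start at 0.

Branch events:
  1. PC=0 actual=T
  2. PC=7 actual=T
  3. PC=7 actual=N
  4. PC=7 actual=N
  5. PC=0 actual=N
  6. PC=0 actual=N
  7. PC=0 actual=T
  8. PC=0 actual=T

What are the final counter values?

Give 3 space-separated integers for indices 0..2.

Answer: 2 0 0

Derivation:
Ev 1: PC=0 idx=0 pred=N actual=T -> ctr[0]=1
Ev 2: PC=7 idx=1 pred=N actual=T -> ctr[1]=1
Ev 3: PC=7 idx=1 pred=N actual=N -> ctr[1]=0
Ev 4: PC=7 idx=1 pred=N actual=N -> ctr[1]=0
Ev 5: PC=0 idx=0 pred=N actual=N -> ctr[0]=0
Ev 6: PC=0 idx=0 pred=N actual=N -> ctr[0]=0
Ev 7: PC=0 idx=0 pred=N actual=T -> ctr[0]=1
Ev 8: PC=0 idx=0 pred=N actual=T -> ctr[0]=2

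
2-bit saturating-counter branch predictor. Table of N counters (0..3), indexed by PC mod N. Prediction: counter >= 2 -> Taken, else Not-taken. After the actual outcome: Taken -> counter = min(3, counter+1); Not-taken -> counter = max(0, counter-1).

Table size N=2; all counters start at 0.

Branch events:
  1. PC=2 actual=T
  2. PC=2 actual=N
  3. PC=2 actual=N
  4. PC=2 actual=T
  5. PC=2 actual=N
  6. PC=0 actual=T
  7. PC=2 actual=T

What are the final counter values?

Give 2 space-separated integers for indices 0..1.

Ev 1: PC=2 idx=0 pred=N actual=T -> ctr[0]=1
Ev 2: PC=2 idx=0 pred=N actual=N -> ctr[0]=0
Ev 3: PC=2 idx=0 pred=N actual=N -> ctr[0]=0
Ev 4: PC=2 idx=0 pred=N actual=T -> ctr[0]=1
Ev 5: PC=2 idx=0 pred=N actual=N -> ctr[0]=0
Ev 6: PC=0 idx=0 pred=N actual=T -> ctr[0]=1
Ev 7: PC=2 idx=0 pred=N actual=T -> ctr[0]=2

Answer: 2 0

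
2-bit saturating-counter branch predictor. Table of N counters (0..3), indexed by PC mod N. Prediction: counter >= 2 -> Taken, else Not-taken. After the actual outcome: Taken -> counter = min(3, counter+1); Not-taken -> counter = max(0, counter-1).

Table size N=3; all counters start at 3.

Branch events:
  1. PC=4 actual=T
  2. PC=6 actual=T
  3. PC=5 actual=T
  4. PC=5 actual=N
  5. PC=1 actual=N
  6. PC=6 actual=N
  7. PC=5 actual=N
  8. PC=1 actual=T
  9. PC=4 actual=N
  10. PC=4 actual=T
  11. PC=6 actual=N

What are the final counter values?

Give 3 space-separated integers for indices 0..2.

Ev 1: PC=4 idx=1 pred=T actual=T -> ctr[1]=3
Ev 2: PC=6 idx=0 pred=T actual=T -> ctr[0]=3
Ev 3: PC=5 idx=2 pred=T actual=T -> ctr[2]=3
Ev 4: PC=5 idx=2 pred=T actual=N -> ctr[2]=2
Ev 5: PC=1 idx=1 pred=T actual=N -> ctr[1]=2
Ev 6: PC=6 idx=0 pred=T actual=N -> ctr[0]=2
Ev 7: PC=5 idx=2 pred=T actual=N -> ctr[2]=1
Ev 8: PC=1 idx=1 pred=T actual=T -> ctr[1]=3
Ev 9: PC=4 idx=1 pred=T actual=N -> ctr[1]=2
Ev 10: PC=4 idx=1 pred=T actual=T -> ctr[1]=3
Ev 11: PC=6 idx=0 pred=T actual=N -> ctr[0]=1

Answer: 1 3 1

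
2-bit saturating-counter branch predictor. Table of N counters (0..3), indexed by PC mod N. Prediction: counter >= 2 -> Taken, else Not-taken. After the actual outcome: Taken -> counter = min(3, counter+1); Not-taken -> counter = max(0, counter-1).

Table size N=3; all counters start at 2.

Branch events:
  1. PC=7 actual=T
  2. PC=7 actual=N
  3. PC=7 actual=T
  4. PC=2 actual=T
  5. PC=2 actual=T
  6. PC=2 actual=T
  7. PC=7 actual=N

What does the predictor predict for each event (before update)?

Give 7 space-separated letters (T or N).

Ev 1: PC=7 idx=1 pred=T actual=T -> ctr[1]=3
Ev 2: PC=7 idx=1 pred=T actual=N -> ctr[1]=2
Ev 3: PC=7 idx=1 pred=T actual=T -> ctr[1]=3
Ev 4: PC=2 idx=2 pred=T actual=T -> ctr[2]=3
Ev 5: PC=2 idx=2 pred=T actual=T -> ctr[2]=3
Ev 6: PC=2 idx=2 pred=T actual=T -> ctr[2]=3
Ev 7: PC=7 idx=1 pred=T actual=N -> ctr[1]=2

Answer: T T T T T T T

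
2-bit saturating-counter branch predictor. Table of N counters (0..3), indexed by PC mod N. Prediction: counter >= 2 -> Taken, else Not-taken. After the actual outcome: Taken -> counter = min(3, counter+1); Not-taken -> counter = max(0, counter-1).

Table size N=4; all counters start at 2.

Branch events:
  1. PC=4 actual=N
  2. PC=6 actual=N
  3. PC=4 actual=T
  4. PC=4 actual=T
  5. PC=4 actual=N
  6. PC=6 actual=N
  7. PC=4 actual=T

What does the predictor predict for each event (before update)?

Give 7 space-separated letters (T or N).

Answer: T T N T T N T

Derivation:
Ev 1: PC=4 idx=0 pred=T actual=N -> ctr[0]=1
Ev 2: PC=6 idx=2 pred=T actual=N -> ctr[2]=1
Ev 3: PC=4 idx=0 pred=N actual=T -> ctr[0]=2
Ev 4: PC=4 idx=0 pred=T actual=T -> ctr[0]=3
Ev 5: PC=4 idx=0 pred=T actual=N -> ctr[0]=2
Ev 6: PC=6 idx=2 pred=N actual=N -> ctr[2]=0
Ev 7: PC=4 idx=0 pred=T actual=T -> ctr[0]=3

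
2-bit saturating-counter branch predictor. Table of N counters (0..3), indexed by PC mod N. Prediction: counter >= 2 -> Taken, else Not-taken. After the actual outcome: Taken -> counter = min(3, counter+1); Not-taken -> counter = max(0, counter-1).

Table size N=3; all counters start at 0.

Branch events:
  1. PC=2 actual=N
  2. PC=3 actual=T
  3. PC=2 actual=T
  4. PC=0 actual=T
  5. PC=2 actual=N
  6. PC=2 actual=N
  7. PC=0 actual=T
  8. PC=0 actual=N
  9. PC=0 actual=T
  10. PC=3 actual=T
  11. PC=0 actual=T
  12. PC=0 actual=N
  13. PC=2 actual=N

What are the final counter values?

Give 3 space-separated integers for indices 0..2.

Answer: 2 0 0

Derivation:
Ev 1: PC=2 idx=2 pred=N actual=N -> ctr[2]=0
Ev 2: PC=3 idx=0 pred=N actual=T -> ctr[0]=1
Ev 3: PC=2 idx=2 pred=N actual=T -> ctr[2]=1
Ev 4: PC=0 idx=0 pred=N actual=T -> ctr[0]=2
Ev 5: PC=2 idx=2 pred=N actual=N -> ctr[2]=0
Ev 6: PC=2 idx=2 pred=N actual=N -> ctr[2]=0
Ev 7: PC=0 idx=0 pred=T actual=T -> ctr[0]=3
Ev 8: PC=0 idx=0 pred=T actual=N -> ctr[0]=2
Ev 9: PC=0 idx=0 pred=T actual=T -> ctr[0]=3
Ev 10: PC=3 idx=0 pred=T actual=T -> ctr[0]=3
Ev 11: PC=0 idx=0 pred=T actual=T -> ctr[0]=3
Ev 12: PC=0 idx=0 pred=T actual=N -> ctr[0]=2
Ev 13: PC=2 idx=2 pred=N actual=N -> ctr[2]=0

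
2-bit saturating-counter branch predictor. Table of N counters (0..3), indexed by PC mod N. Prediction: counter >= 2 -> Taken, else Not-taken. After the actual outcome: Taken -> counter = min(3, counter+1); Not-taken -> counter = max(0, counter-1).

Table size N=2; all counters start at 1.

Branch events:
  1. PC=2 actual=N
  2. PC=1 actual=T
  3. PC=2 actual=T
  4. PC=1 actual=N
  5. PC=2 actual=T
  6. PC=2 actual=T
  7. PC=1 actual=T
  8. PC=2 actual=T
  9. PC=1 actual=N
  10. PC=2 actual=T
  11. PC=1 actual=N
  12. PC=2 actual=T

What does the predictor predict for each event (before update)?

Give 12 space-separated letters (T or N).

Answer: N N N T N T N T T T N T

Derivation:
Ev 1: PC=2 idx=0 pred=N actual=N -> ctr[0]=0
Ev 2: PC=1 idx=1 pred=N actual=T -> ctr[1]=2
Ev 3: PC=2 idx=0 pred=N actual=T -> ctr[0]=1
Ev 4: PC=1 idx=1 pred=T actual=N -> ctr[1]=1
Ev 5: PC=2 idx=0 pred=N actual=T -> ctr[0]=2
Ev 6: PC=2 idx=0 pred=T actual=T -> ctr[0]=3
Ev 7: PC=1 idx=1 pred=N actual=T -> ctr[1]=2
Ev 8: PC=2 idx=0 pred=T actual=T -> ctr[0]=3
Ev 9: PC=1 idx=1 pred=T actual=N -> ctr[1]=1
Ev 10: PC=2 idx=0 pred=T actual=T -> ctr[0]=3
Ev 11: PC=1 idx=1 pred=N actual=N -> ctr[1]=0
Ev 12: PC=2 idx=0 pred=T actual=T -> ctr[0]=3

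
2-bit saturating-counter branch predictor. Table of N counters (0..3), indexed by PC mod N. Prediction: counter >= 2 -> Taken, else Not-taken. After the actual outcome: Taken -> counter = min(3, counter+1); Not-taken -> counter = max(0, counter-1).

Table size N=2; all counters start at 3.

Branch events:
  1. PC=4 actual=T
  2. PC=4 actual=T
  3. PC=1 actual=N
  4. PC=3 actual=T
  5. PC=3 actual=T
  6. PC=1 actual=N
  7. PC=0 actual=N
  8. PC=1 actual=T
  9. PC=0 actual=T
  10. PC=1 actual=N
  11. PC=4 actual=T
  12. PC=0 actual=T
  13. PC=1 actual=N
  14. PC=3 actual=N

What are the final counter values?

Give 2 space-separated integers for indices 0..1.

Ev 1: PC=4 idx=0 pred=T actual=T -> ctr[0]=3
Ev 2: PC=4 idx=0 pred=T actual=T -> ctr[0]=3
Ev 3: PC=1 idx=1 pred=T actual=N -> ctr[1]=2
Ev 4: PC=3 idx=1 pred=T actual=T -> ctr[1]=3
Ev 5: PC=3 idx=1 pred=T actual=T -> ctr[1]=3
Ev 6: PC=1 idx=1 pred=T actual=N -> ctr[1]=2
Ev 7: PC=0 idx=0 pred=T actual=N -> ctr[0]=2
Ev 8: PC=1 idx=1 pred=T actual=T -> ctr[1]=3
Ev 9: PC=0 idx=0 pred=T actual=T -> ctr[0]=3
Ev 10: PC=1 idx=1 pred=T actual=N -> ctr[1]=2
Ev 11: PC=4 idx=0 pred=T actual=T -> ctr[0]=3
Ev 12: PC=0 idx=0 pred=T actual=T -> ctr[0]=3
Ev 13: PC=1 idx=1 pred=T actual=N -> ctr[1]=1
Ev 14: PC=3 idx=1 pred=N actual=N -> ctr[1]=0

Answer: 3 0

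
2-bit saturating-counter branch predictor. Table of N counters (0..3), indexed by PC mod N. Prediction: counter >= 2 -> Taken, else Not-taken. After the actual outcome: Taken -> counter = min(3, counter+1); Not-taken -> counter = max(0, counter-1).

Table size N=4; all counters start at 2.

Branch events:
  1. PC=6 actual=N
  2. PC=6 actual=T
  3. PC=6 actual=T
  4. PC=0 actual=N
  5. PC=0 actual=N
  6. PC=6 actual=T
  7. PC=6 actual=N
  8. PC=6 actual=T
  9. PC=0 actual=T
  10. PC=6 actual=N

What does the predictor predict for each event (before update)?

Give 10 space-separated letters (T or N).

Ev 1: PC=6 idx=2 pred=T actual=N -> ctr[2]=1
Ev 2: PC=6 idx=2 pred=N actual=T -> ctr[2]=2
Ev 3: PC=6 idx=2 pred=T actual=T -> ctr[2]=3
Ev 4: PC=0 idx=0 pred=T actual=N -> ctr[0]=1
Ev 5: PC=0 idx=0 pred=N actual=N -> ctr[0]=0
Ev 6: PC=6 idx=2 pred=T actual=T -> ctr[2]=3
Ev 7: PC=6 idx=2 pred=T actual=N -> ctr[2]=2
Ev 8: PC=6 idx=2 pred=T actual=T -> ctr[2]=3
Ev 9: PC=0 idx=0 pred=N actual=T -> ctr[0]=1
Ev 10: PC=6 idx=2 pred=T actual=N -> ctr[2]=2

Answer: T N T T N T T T N T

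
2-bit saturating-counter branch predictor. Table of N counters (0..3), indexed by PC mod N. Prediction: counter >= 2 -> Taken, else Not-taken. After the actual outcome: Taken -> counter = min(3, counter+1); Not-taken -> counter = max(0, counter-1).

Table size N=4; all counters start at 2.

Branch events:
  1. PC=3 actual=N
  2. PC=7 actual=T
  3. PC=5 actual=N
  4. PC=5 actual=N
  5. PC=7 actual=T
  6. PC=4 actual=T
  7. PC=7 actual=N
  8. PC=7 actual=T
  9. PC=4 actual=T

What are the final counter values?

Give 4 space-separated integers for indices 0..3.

Answer: 3 0 2 3

Derivation:
Ev 1: PC=3 idx=3 pred=T actual=N -> ctr[3]=1
Ev 2: PC=7 idx=3 pred=N actual=T -> ctr[3]=2
Ev 3: PC=5 idx=1 pred=T actual=N -> ctr[1]=1
Ev 4: PC=5 idx=1 pred=N actual=N -> ctr[1]=0
Ev 5: PC=7 idx=3 pred=T actual=T -> ctr[3]=3
Ev 6: PC=4 idx=0 pred=T actual=T -> ctr[0]=3
Ev 7: PC=7 idx=3 pred=T actual=N -> ctr[3]=2
Ev 8: PC=7 idx=3 pred=T actual=T -> ctr[3]=3
Ev 9: PC=4 idx=0 pred=T actual=T -> ctr[0]=3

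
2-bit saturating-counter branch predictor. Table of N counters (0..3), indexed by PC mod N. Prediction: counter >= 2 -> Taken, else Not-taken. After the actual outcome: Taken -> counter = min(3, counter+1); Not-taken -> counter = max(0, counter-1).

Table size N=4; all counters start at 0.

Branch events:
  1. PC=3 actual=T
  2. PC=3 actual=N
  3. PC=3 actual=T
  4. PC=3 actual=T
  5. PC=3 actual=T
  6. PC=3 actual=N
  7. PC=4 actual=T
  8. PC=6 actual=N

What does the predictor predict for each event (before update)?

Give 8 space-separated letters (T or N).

Answer: N N N N T T N N

Derivation:
Ev 1: PC=3 idx=3 pred=N actual=T -> ctr[3]=1
Ev 2: PC=3 idx=3 pred=N actual=N -> ctr[3]=0
Ev 3: PC=3 idx=3 pred=N actual=T -> ctr[3]=1
Ev 4: PC=3 idx=3 pred=N actual=T -> ctr[3]=2
Ev 5: PC=3 idx=3 pred=T actual=T -> ctr[3]=3
Ev 6: PC=3 idx=3 pred=T actual=N -> ctr[3]=2
Ev 7: PC=4 idx=0 pred=N actual=T -> ctr[0]=1
Ev 8: PC=6 idx=2 pred=N actual=N -> ctr[2]=0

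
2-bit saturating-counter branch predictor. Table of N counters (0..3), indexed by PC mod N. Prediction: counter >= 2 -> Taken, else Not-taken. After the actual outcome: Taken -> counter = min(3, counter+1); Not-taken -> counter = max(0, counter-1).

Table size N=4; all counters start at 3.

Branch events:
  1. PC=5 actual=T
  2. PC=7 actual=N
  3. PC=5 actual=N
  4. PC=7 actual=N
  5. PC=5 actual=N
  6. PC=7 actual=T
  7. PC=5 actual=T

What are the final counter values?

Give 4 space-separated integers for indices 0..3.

Answer: 3 2 3 2

Derivation:
Ev 1: PC=5 idx=1 pred=T actual=T -> ctr[1]=3
Ev 2: PC=7 idx=3 pred=T actual=N -> ctr[3]=2
Ev 3: PC=5 idx=1 pred=T actual=N -> ctr[1]=2
Ev 4: PC=7 idx=3 pred=T actual=N -> ctr[3]=1
Ev 5: PC=5 idx=1 pred=T actual=N -> ctr[1]=1
Ev 6: PC=7 idx=3 pred=N actual=T -> ctr[3]=2
Ev 7: PC=5 idx=1 pred=N actual=T -> ctr[1]=2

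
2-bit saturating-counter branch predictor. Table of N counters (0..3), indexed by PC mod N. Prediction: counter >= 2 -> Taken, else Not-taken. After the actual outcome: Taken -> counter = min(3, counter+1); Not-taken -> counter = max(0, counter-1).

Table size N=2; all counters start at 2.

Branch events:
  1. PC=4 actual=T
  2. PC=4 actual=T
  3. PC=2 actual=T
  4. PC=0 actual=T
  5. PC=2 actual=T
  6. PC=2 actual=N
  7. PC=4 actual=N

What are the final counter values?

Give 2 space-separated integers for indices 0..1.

Answer: 1 2

Derivation:
Ev 1: PC=4 idx=0 pred=T actual=T -> ctr[0]=3
Ev 2: PC=4 idx=0 pred=T actual=T -> ctr[0]=3
Ev 3: PC=2 idx=0 pred=T actual=T -> ctr[0]=3
Ev 4: PC=0 idx=0 pred=T actual=T -> ctr[0]=3
Ev 5: PC=2 idx=0 pred=T actual=T -> ctr[0]=3
Ev 6: PC=2 idx=0 pred=T actual=N -> ctr[0]=2
Ev 7: PC=4 idx=0 pred=T actual=N -> ctr[0]=1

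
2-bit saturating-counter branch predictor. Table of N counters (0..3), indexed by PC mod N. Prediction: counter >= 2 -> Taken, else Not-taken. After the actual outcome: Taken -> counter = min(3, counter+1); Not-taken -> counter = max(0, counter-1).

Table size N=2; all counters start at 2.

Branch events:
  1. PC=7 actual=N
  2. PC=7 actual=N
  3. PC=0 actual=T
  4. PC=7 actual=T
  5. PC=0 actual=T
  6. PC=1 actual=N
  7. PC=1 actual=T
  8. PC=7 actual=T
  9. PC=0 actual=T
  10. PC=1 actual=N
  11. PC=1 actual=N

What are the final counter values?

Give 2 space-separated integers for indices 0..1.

Ev 1: PC=7 idx=1 pred=T actual=N -> ctr[1]=1
Ev 2: PC=7 idx=1 pred=N actual=N -> ctr[1]=0
Ev 3: PC=0 idx=0 pred=T actual=T -> ctr[0]=3
Ev 4: PC=7 idx=1 pred=N actual=T -> ctr[1]=1
Ev 5: PC=0 idx=0 pred=T actual=T -> ctr[0]=3
Ev 6: PC=1 idx=1 pred=N actual=N -> ctr[1]=0
Ev 7: PC=1 idx=1 pred=N actual=T -> ctr[1]=1
Ev 8: PC=7 idx=1 pred=N actual=T -> ctr[1]=2
Ev 9: PC=0 idx=0 pred=T actual=T -> ctr[0]=3
Ev 10: PC=1 idx=1 pred=T actual=N -> ctr[1]=1
Ev 11: PC=1 idx=1 pred=N actual=N -> ctr[1]=0

Answer: 3 0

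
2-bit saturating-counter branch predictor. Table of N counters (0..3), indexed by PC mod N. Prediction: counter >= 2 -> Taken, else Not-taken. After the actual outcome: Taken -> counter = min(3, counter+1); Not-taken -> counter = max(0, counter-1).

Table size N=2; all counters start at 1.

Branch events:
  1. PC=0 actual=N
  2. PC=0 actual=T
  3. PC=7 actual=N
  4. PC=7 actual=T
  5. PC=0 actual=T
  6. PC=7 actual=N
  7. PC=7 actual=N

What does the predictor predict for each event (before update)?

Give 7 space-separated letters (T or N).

Answer: N N N N N N N

Derivation:
Ev 1: PC=0 idx=0 pred=N actual=N -> ctr[0]=0
Ev 2: PC=0 idx=0 pred=N actual=T -> ctr[0]=1
Ev 3: PC=7 idx=1 pred=N actual=N -> ctr[1]=0
Ev 4: PC=7 idx=1 pred=N actual=T -> ctr[1]=1
Ev 5: PC=0 idx=0 pred=N actual=T -> ctr[0]=2
Ev 6: PC=7 idx=1 pred=N actual=N -> ctr[1]=0
Ev 7: PC=7 idx=1 pred=N actual=N -> ctr[1]=0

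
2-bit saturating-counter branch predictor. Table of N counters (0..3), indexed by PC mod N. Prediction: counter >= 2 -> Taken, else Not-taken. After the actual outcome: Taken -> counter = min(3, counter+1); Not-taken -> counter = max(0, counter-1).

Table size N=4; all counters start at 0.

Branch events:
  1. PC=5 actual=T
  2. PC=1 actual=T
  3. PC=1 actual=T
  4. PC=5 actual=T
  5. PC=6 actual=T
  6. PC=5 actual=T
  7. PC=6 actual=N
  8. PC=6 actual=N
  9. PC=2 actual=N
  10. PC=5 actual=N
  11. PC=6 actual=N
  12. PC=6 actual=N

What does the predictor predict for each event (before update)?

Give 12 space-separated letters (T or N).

Answer: N N T T N T N N N T N N

Derivation:
Ev 1: PC=5 idx=1 pred=N actual=T -> ctr[1]=1
Ev 2: PC=1 idx=1 pred=N actual=T -> ctr[1]=2
Ev 3: PC=1 idx=1 pred=T actual=T -> ctr[1]=3
Ev 4: PC=5 idx=1 pred=T actual=T -> ctr[1]=3
Ev 5: PC=6 idx=2 pred=N actual=T -> ctr[2]=1
Ev 6: PC=5 idx=1 pred=T actual=T -> ctr[1]=3
Ev 7: PC=6 idx=2 pred=N actual=N -> ctr[2]=0
Ev 8: PC=6 idx=2 pred=N actual=N -> ctr[2]=0
Ev 9: PC=2 idx=2 pred=N actual=N -> ctr[2]=0
Ev 10: PC=5 idx=1 pred=T actual=N -> ctr[1]=2
Ev 11: PC=6 idx=2 pred=N actual=N -> ctr[2]=0
Ev 12: PC=6 idx=2 pred=N actual=N -> ctr[2]=0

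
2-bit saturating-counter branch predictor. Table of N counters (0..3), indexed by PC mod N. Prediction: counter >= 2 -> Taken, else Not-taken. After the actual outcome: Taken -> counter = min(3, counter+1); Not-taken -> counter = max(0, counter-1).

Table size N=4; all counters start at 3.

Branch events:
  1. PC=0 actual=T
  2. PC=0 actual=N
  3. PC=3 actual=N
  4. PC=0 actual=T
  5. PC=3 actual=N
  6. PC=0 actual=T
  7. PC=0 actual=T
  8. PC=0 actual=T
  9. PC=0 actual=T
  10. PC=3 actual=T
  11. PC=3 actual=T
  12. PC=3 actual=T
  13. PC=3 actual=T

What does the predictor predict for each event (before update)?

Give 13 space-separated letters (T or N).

Ev 1: PC=0 idx=0 pred=T actual=T -> ctr[0]=3
Ev 2: PC=0 idx=0 pred=T actual=N -> ctr[0]=2
Ev 3: PC=3 idx=3 pred=T actual=N -> ctr[3]=2
Ev 4: PC=0 idx=0 pred=T actual=T -> ctr[0]=3
Ev 5: PC=3 idx=3 pred=T actual=N -> ctr[3]=1
Ev 6: PC=0 idx=0 pred=T actual=T -> ctr[0]=3
Ev 7: PC=0 idx=0 pred=T actual=T -> ctr[0]=3
Ev 8: PC=0 idx=0 pred=T actual=T -> ctr[0]=3
Ev 9: PC=0 idx=0 pred=T actual=T -> ctr[0]=3
Ev 10: PC=3 idx=3 pred=N actual=T -> ctr[3]=2
Ev 11: PC=3 idx=3 pred=T actual=T -> ctr[3]=3
Ev 12: PC=3 idx=3 pred=T actual=T -> ctr[3]=3
Ev 13: PC=3 idx=3 pred=T actual=T -> ctr[3]=3

Answer: T T T T T T T T T N T T T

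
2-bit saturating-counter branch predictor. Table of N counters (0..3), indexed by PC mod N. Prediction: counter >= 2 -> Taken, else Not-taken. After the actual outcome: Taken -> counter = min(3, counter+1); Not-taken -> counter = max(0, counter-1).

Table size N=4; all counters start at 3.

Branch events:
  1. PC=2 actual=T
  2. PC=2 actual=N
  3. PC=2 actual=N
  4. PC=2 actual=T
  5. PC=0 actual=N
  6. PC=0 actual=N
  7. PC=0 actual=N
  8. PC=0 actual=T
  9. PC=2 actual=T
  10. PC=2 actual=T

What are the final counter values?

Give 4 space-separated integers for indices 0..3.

Ev 1: PC=2 idx=2 pred=T actual=T -> ctr[2]=3
Ev 2: PC=2 idx=2 pred=T actual=N -> ctr[2]=2
Ev 3: PC=2 idx=2 pred=T actual=N -> ctr[2]=1
Ev 4: PC=2 idx=2 pred=N actual=T -> ctr[2]=2
Ev 5: PC=0 idx=0 pred=T actual=N -> ctr[0]=2
Ev 6: PC=0 idx=0 pred=T actual=N -> ctr[0]=1
Ev 7: PC=0 idx=0 pred=N actual=N -> ctr[0]=0
Ev 8: PC=0 idx=0 pred=N actual=T -> ctr[0]=1
Ev 9: PC=2 idx=2 pred=T actual=T -> ctr[2]=3
Ev 10: PC=2 idx=2 pred=T actual=T -> ctr[2]=3

Answer: 1 3 3 3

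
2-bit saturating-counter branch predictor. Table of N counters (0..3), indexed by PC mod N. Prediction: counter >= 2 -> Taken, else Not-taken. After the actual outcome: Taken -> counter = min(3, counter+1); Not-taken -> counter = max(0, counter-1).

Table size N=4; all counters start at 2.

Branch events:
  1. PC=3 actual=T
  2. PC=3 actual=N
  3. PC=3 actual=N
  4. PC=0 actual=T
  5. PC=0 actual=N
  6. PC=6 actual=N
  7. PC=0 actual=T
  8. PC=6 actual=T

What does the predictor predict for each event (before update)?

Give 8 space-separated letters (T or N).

Answer: T T T T T T T N

Derivation:
Ev 1: PC=3 idx=3 pred=T actual=T -> ctr[3]=3
Ev 2: PC=3 idx=3 pred=T actual=N -> ctr[3]=2
Ev 3: PC=3 idx=3 pred=T actual=N -> ctr[3]=1
Ev 4: PC=0 idx=0 pred=T actual=T -> ctr[0]=3
Ev 5: PC=0 idx=0 pred=T actual=N -> ctr[0]=2
Ev 6: PC=6 idx=2 pred=T actual=N -> ctr[2]=1
Ev 7: PC=0 idx=0 pred=T actual=T -> ctr[0]=3
Ev 8: PC=6 idx=2 pred=N actual=T -> ctr[2]=2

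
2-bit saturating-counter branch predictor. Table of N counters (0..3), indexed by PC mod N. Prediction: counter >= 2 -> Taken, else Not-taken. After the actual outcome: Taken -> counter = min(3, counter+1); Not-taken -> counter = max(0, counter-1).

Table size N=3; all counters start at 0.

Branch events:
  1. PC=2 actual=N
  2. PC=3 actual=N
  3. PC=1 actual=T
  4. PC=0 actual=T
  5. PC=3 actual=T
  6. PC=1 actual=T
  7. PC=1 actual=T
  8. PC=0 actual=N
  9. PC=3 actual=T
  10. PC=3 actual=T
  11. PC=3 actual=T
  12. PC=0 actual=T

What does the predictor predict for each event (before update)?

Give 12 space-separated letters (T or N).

Ev 1: PC=2 idx=2 pred=N actual=N -> ctr[2]=0
Ev 2: PC=3 idx=0 pred=N actual=N -> ctr[0]=0
Ev 3: PC=1 idx=1 pred=N actual=T -> ctr[1]=1
Ev 4: PC=0 idx=0 pred=N actual=T -> ctr[0]=1
Ev 5: PC=3 idx=0 pred=N actual=T -> ctr[0]=2
Ev 6: PC=1 idx=1 pred=N actual=T -> ctr[1]=2
Ev 7: PC=1 idx=1 pred=T actual=T -> ctr[1]=3
Ev 8: PC=0 idx=0 pred=T actual=N -> ctr[0]=1
Ev 9: PC=3 idx=0 pred=N actual=T -> ctr[0]=2
Ev 10: PC=3 idx=0 pred=T actual=T -> ctr[0]=3
Ev 11: PC=3 idx=0 pred=T actual=T -> ctr[0]=3
Ev 12: PC=0 idx=0 pred=T actual=T -> ctr[0]=3

Answer: N N N N N N T T N T T T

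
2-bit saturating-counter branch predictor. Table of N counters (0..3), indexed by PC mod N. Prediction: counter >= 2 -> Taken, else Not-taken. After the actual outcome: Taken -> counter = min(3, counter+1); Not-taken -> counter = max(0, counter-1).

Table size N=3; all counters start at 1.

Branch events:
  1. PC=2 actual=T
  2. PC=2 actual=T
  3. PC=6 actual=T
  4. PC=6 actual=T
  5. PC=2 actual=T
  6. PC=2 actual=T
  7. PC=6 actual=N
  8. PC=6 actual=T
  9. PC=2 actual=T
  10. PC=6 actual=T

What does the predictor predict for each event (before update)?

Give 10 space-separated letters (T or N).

Ev 1: PC=2 idx=2 pred=N actual=T -> ctr[2]=2
Ev 2: PC=2 idx=2 pred=T actual=T -> ctr[2]=3
Ev 3: PC=6 idx=0 pred=N actual=T -> ctr[0]=2
Ev 4: PC=6 idx=0 pred=T actual=T -> ctr[0]=3
Ev 5: PC=2 idx=2 pred=T actual=T -> ctr[2]=3
Ev 6: PC=2 idx=2 pred=T actual=T -> ctr[2]=3
Ev 7: PC=6 idx=0 pred=T actual=N -> ctr[0]=2
Ev 8: PC=6 idx=0 pred=T actual=T -> ctr[0]=3
Ev 9: PC=2 idx=2 pred=T actual=T -> ctr[2]=3
Ev 10: PC=6 idx=0 pred=T actual=T -> ctr[0]=3

Answer: N T N T T T T T T T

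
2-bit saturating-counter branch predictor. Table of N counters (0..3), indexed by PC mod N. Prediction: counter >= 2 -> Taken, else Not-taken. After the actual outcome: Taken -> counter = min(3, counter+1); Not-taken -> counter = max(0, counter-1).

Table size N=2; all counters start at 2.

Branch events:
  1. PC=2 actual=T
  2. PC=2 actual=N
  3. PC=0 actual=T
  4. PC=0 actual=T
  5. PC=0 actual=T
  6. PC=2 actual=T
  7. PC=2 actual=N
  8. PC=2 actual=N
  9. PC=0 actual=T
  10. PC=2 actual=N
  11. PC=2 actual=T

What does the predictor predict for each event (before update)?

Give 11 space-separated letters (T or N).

Answer: T T T T T T T T N T N

Derivation:
Ev 1: PC=2 idx=0 pred=T actual=T -> ctr[0]=3
Ev 2: PC=2 idx=0 pred=T actual=N -> ctr[0]=2
Ev 3: PC=0 idx=0 pred=T actual=T -> ctr[0]=3
Ev 4: PC=0 idx=0 pred=T actual=T -> ctr[0]=3
Ev 5: PC=0 idx=0 pred=T actual=T -> ctr[0]=3
Ev 6: PC=2 idx=0 pred=T actual=T -> ctr[0]=3
Ev 7: PC=2 idx=0 pred=T actual=N -> ctr[0]=2
Ev 8: PC=2 idx=0 pred=T actual=N -> ctr[0]=1
Ev 9: PC=0 idx=0 pred=N actual=T -> ctr[0]=2
Ev 10: PC=2 idx=0 pred=T actual=N -> ctr[0]=1
Ev 11: PC=2 idx=0 pred=N actual=T -> ctr[0]=2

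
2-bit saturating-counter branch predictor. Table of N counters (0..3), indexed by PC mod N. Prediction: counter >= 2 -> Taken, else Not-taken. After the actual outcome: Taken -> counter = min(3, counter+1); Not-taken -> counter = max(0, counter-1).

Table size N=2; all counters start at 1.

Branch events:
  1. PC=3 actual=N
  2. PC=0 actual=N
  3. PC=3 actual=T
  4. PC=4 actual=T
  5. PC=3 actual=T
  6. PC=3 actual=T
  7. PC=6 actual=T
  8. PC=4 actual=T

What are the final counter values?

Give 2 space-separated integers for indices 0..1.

Answer: 3 3

Derivation:
Ev 1: PC=3 idx=1 pred=N actual=N -> ctr[1]=0
Ev 2: PC=0 idx=0 pred=N actual=N -> ctr[0]=0
Ev 3: PC=3 idx=1 pred=N actual=T -> ctr[1]=1
Ev 4: PC=4 idx=0 pred=N actual=T -> ctr[0]=1
Ev 5: PC=3 idx=1 pred=N actual=T -> ctr[1]=2
Ev 6: PC=3 idx=1 pred=T actual=T -> ctr[1]=3
Ev 7: PC=6 idx=0 pred=N actual=T -> ctr[0]=2
Ev 8: PC=4 idx=0 pred=T actual=T -> ctr[0]=3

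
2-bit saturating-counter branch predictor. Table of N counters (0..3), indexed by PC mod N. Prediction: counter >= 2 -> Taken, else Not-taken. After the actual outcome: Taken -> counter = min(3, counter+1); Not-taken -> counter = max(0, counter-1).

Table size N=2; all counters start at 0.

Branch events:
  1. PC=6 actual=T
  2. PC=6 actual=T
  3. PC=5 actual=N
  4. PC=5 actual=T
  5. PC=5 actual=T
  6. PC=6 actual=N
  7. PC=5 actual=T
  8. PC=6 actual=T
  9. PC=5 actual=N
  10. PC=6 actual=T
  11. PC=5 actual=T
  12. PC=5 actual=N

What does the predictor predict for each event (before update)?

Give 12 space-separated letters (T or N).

Ev 1: PC=6 idx=0 pred=N actual=T -> ctr[0]=1
Ev 2: PC=6 idx=0 pred=N actual=T -> ctr[0]=2
Ev 3: PC=5 idx=1 pred=N actual=N -> ctr[1]=0
Ev 4: PC=5 idx=1 pred=N actual=T -> ctr[1]=1
Ev 5: PC=5 idx=1 pred=N actual=T -> ctr[1]=2
Ev 6: PC=6 idx=0 pred=T actual=N -> ctr[0]=1
Ev 7: PC=5 idx=1 pred=T actual=T -> ctr[1]=3
Ev 8: PC=6 idx=0 pred=N actual=T -> ctr[0]=2
Ev 9: PC=5 idx=1 pred=T actual=N -> ctr[1]=2
Ev 10: PC=6 idx=0 pred=T actual=T -> ctr[0]=3
Ev 11: PC=5 idx=1 pred=T actual=T -> ctr[1]=3
Ev 12: PC=5 idx=1 pred=T actual=N -> ctr[1]=2

Answer: N N N N N T T N T T T T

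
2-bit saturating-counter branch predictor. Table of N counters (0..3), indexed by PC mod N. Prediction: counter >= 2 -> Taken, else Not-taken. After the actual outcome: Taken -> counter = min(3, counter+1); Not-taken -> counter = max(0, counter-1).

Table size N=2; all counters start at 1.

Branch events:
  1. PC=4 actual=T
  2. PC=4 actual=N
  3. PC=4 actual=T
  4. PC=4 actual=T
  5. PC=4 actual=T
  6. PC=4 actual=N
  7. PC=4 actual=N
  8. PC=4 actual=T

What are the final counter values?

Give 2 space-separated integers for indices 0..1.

Answer: 2 1

Derivation:
Ev 1: PC=4 idx=0 pred=N actual=T -> ctr[0]=2
Ev 2: PC=4 idx=0 pred=T actual=N -> ctr[0]=1
Ev 3: PC=4 idx=0 pred=N actual=T -> ctr[0]=2
Ev 4: PC=4 idx=0 pred=T actual=T -> ctr[0]=3
Ev 5: PC=4 idx=0 pred=T actual=T -> ctr[0]=3
Ev 6: PC=4 idx=0 pred=T actual=N -> ctr[0]=2
Ev 7: PC=4 idx=0 pred=T actual=N -> ctr[0]=1
Ev 8: PC=4 idx=0 pred=N actual=T -> ctr[0]=2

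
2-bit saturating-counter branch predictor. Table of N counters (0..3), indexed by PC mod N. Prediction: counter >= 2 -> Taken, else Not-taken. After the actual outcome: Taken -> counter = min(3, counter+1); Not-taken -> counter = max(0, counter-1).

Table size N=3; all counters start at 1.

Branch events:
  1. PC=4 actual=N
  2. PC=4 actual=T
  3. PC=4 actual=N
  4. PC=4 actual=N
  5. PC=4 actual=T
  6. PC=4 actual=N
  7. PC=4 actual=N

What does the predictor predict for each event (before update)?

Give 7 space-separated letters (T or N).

Ev 1: PC=4 idx=1 pred=N actual=N -> ctr[1]=0
Ev 2: PC=4 idx=1 pred=N actual=T -> ctr[1]=1
Ev 3: PC=4 idx=1 pred=N actual=N -> ctr[1]=0
Ev 4: PC=4 idx=1 pred=N actual=N -> ctr[1]=0
Ev 5: PC=4 idx=1 pred=N actual=T -> ctr[1]=1
Ev 6: PC=4 idx=1 pred=N actual=N -> ctr[1]=0
Ev 7: PC=4 idx=1 pred=N actual=N -> ctr[1]=0

Answer: N N N N N N N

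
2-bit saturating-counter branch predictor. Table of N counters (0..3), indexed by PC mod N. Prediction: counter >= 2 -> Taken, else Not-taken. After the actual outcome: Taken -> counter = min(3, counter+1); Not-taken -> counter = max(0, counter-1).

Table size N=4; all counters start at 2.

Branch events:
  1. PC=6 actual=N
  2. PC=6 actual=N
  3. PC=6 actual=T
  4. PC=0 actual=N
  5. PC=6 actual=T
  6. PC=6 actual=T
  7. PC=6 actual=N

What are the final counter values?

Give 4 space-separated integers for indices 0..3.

Ev 1: PC=6 idx=2 pred=T actual=N -> ctr[2]=1
Ev 2: PC=6 idx=2 pred=N actual=N -> ctr[2]=0
Ev 3: PC=6 idx=2 pred=N actual=T -> ctr[2]=1
Ev 4: PC=0 idx=0 pred=T actual=N -> ctr[0]=1
Ev 5: PC=6 idx=2 pred=N actual=T -> ctr[2]=2
Ev 6: PC=6 idx=2 pred=T actual=T -> ctr[2]=3
Ev 7: PC=6 idx=2 pred=T actual=N -> ctr[2]=2

Answer: 1 2 2 2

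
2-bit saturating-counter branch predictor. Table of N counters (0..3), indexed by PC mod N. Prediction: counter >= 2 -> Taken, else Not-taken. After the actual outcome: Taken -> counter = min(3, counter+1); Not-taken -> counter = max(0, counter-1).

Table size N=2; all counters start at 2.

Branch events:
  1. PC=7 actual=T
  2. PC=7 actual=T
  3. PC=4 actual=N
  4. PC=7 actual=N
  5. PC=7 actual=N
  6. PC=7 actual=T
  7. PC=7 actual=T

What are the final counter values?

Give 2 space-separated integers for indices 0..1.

Answer: 1 3

Derivation:
Ev 1: PC=7 idx=1 pred=T actual=T -> ctr[1]=3
Ev 2: PC=7 idx=1 pred=T actual=T -> ctr[1]=3
Ev 3: PC=4 idx=0 pred=T actual=N -> ctr[0]=1
Ev 4: PC=7 idx=1 pred=T actual=N -> ctr[1]=2
Ev 5: PC=7 idx=1 pred=T actual=N -> ctr[1]=1
Ev 6: PC=7 idx=1 pred=N actual=T -> ctr[1]=2
Ev 7: PC=7 idx=1 pred=T actual=T -> ctr[1]=3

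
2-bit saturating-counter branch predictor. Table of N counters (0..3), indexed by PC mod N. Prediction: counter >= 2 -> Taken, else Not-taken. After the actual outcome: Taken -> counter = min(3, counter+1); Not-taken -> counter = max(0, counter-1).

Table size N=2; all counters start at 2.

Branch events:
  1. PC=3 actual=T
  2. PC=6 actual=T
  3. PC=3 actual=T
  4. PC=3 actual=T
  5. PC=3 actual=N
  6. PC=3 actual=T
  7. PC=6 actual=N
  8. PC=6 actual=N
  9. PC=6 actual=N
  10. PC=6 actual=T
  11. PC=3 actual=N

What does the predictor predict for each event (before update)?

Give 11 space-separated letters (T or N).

Ev 1: PC=3 idx=1 pred=T actual=T -> ctr[1]=3
Ev 2: PC=6 idx=0 pred=T actual=T -> ctr[0]=3
Ev 3: PC=3 idx=1 pred=T actual=T -> ctr[1]=3
Ev 4: PC=3 idx=1 pred=T actual=T -> ctr[1]=3
Ev 5: PC=3 idx=1 pred=T actual=N -> ctr[1]=2
Ev 6: PC=3 idx=1 pred=T actual=T -> ctr[1]=3
Ev 7: PC=6 idx=0 pred=T actual=N -> ctr[0]=2
Ev 8: PC=6 idx=0 pred=T actual=N -> ctr[0]=1
Ev 9: PC=6 idx=0 pred=N actual=N -> ctr[0]=0
Ev 10: PC=6 idx=0 pred=N actual=T -> ctr[0]=1
Ev 11: PC=3 idx=1 pred=T actual=N -> ctr[1]=2

Answer: T T T T T T T T N N T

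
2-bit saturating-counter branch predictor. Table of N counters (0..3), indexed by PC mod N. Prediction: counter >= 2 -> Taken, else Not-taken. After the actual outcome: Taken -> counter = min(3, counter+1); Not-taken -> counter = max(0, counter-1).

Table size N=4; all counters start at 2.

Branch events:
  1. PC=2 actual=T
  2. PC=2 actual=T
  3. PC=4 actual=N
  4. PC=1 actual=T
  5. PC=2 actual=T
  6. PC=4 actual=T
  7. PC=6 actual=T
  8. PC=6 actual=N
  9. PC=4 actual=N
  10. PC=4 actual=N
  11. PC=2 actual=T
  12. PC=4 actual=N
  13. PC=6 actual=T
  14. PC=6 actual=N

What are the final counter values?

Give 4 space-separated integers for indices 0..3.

Ev 1: PC=2 idx=2 pred=T actual=T -> ctr[2]=3
Ev 2: PC=2 idx=2 pred=T actual=T -> ctr[2]=3
Ev 3: PC=4 idx=0 pred=T actual=N -> ctr[0]=1
Ev 4: PC=1 idx=1 pred=T actual=T -> ctr[1]=3
Ev 5: PC=2 idx=2 pred=T actual=T -> ctr[2]=3
Ev 6: PC=4 idx=0 pred=N actual=T -> ctr[0]=2
Ev 7: PC=6 idx=2 pred=T actual=T -> ctr[2]=3
Ev 8: PC=6 idx=2 pred=T actual=N -> ctr[2]=2
Ev 9: PC=4 idx=0 pred=T actual=N -> ctr[0]=1
Ev 10: PC=4 idx=0 pred=N actual=N -> ctr[0]=0
Ev 11: PC=2 idx=2 pred=T actual=T -> ctr[2]=3
Ev 12: PC=4 idx=0 pred=N actual=N -> ctr[0]=0
Ev 13: PC=6 idx=2 pred=T actual=T -> ctr[2]=3
Ev 14: PC=6 idx=2 pred=T actual=N -> ctr[2]=2

Answer: 0 3 2 2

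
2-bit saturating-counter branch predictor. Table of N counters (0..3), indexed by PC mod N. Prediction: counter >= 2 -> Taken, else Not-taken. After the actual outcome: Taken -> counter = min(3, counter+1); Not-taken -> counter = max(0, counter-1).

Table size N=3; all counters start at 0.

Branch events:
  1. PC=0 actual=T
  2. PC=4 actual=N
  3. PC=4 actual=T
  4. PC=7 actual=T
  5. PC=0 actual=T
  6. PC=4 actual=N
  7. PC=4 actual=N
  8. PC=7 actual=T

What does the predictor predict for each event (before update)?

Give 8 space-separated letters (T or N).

Answer: N N N N N T N N

Derivation:
Ev 1: PC=0 idx=0 pred=N actual=T -> ctr[0]=1
Ev 2: PC=4 idx=1 pred=N actual=N -> ctr[1]=0
Ev 3: PC=4 idx=1 pred=N actual=T -> ctr[1]=1
Ev 4: PC=7 idx=1 pred=N actual=T -> ctr[1]=2
Ev 5: PC=0 idx=0 pred=N actual=T -> ctr[0]=2
Ev 6: PC=4 idx=1 pred=T actual=N -> ctr[1]=1
Ev 7: PC=4 idx=1 pred=N actual=N -> ctr[1]=0
Ev 8: PC=7 idx=1 pred=N actual=T -> ctr[1]=1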